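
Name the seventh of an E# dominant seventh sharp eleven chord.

Root of E# dominant seventh sharp eleven = E♯. The 7th is a minor 7th: E♯ up a minor 7th → D♯.

D♯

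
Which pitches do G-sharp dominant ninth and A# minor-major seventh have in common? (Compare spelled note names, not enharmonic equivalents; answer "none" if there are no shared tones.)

G-sharp dominant ninth: G-sharp B-sharp D-sharp F-sharp A-sharp
A# minor-major seventh: A-sharp C-sharp E-sharp G-double-sharp
Common to both → A-sharp.

A-sharp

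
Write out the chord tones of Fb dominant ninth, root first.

F-flat, A-flat, C-flat, E-double-flat, G-flat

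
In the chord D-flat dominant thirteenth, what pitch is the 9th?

D-flat dominant thirteenth is built on Db; its 9th is a major 9th above the root.
A second above D uses the letter E, and the major 9th above Db is Eb.

Eb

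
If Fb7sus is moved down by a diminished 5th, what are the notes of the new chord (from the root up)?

Bb  Eb  F  Ab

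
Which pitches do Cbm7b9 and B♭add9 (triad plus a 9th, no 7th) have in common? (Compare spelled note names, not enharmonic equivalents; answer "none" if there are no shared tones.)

Cbm7b9 = Cb, Ebb, Gb, Bbb, Dbb.
B♭add9 = Bb, D, F, C.
Shared: none.

none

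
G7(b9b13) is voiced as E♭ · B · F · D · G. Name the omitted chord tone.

A♭

G7(b9b13) = G, B, D, F, A♭, E♭. The voicing lacks the 9th (minor 9th), A♭.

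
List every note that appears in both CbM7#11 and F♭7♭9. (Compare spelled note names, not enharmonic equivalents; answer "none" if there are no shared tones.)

Cb

CbM7#11 = Cb, Eb, Gb, Bb, F.
F♭7♭9 = Fb, Ab, Cb, Ebb, Gbb.
Shared: Cb.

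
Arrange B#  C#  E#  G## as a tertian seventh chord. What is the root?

Arranged so that each adjacent pair is a third by letter name: C# – E# – G## – B#.
The bottom of that stack, C#, is the root (this is C# augmented major seventh).

C#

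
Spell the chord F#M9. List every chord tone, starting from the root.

F# A# C# E# G#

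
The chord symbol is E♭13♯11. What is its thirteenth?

E♭13♯11 is built on Eb; its 13th is a major 13th above the root.
A sixth above E uses the letter C, and the major 13th above Eb is C.

C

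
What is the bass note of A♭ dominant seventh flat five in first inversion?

C

A♭ dominant seventh flat five = A-flat–C–E-double-flat–G-flat. First inversion → third in the bass = C.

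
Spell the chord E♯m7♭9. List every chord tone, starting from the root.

E#, G#, B#, D#, F#

E♯m7♭9: minor seventh flat nine on E#.
root → E#
3rd (minor 3rd) → G#
5th (perfect 5th) → B#
7th (minor 7th) → D#
9th (minor 9th) → F#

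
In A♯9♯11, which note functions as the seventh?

Root of A♯9♯11 = A#. The 7th is a minor 7th: A# up a minor 7th → G#.

G#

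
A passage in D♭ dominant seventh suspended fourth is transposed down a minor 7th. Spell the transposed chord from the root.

Transposed root: D♭ → E♭ (minor 7th down). So we spell E♭ dominant seventh suspended fourth:
root → E♭
4th (perfect 4th) → A♭
5th (perfect 5th) → B♭
7th (minor 7th) → D♭

E♭, A♭, B♭, D♭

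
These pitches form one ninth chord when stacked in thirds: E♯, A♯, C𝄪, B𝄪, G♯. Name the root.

A♯

Stacking in thirds gives A♯ – C𝄪 – E♯ – G♯ – B𝄪, so A♯ is the root — A♯ dominant seventh sharp nine.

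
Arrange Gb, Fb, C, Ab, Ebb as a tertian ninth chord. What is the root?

Arranged so that each adjacent pair is a third by letter name: Fb – Ab – C – Ebb – Gb.
The bottom of that stack, Fb, is the root (this is Fb dominant ninth sharp five).

Fb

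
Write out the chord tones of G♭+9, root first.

G♭+9: dominant ninth sharp five on Gb.
Root: Gb
Major 3rd (3rd): Bb
Augmented 5th (5th): D
Minor 7th (7th): Fb
Major 9th (9th): Ab

Gb  Bb  D  Fb  Ab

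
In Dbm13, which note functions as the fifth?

Ab

Root of Dbm13 = Db. The 5th is a perfect 5th: Db up a perfect 5th → Ab.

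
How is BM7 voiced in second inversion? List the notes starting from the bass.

BM7 = B–D♯–F♯–A♯; second inversion → fifth (F♯) lowest.

F♯, A♯, B, D♯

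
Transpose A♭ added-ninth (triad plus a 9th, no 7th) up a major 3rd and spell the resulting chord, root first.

C  E  G  D

A major 3rd up from A♭ is C, so the new chord is C added-ninth.
root → C
3rd (major 3rd) → E
5th (perfect 5th) → G
9th (major 9th) → D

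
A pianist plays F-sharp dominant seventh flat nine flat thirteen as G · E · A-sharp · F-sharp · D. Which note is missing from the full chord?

C-sharp

The full F-sharp dominant seventh flat nine flat thirteen chord is F-sharp, A-sharp, C-sharp, E, G, D.
Comparing with the voicing, the perfect 5th (5th) — C-sharp — is absent.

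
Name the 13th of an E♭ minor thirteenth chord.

C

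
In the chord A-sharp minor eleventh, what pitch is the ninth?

B#

A-sharp minor eleventh is built on A#; its 9th is a major 9th above the root.
A second above A uses the letter B, and the major 9th above A# is B#.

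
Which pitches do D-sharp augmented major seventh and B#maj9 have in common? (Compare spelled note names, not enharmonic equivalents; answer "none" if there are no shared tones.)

D-sharp augmented major seventh: D# F## A## C##
B#maj9: B# D## F## A## C##
Common to both → F##, A##, C##.

F##, A##, C##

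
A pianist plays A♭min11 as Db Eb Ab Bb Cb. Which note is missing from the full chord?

Gb

The full A♭min11 chord is Ab, Cb, Eb, Gb, Bb, Db.
Comparing with the voicing, the minor 7th (7th) — Gb — is absent.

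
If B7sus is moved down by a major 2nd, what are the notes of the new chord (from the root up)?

A, D, E, G

A major 2nd down from B is A, so the new chord is A dominant seventh suspended fourth.
- root: A
- perfect 4th: D
- perfect 5th: E
- minor 7th: G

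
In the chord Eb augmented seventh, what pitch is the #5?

B

Eb augmented seventh is built on Eb; its 5th is an augmented 5th above the root.
A fifth above E uses the letter B, and the augmented 5th above Eb is B.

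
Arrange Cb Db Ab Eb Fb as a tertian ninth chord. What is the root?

Arranged so that each adjacent pair is a third by letter name: Db – Fb – Ab – Cb – Eb.
The bottom of that stack, Db, is the root (this is Db minor ninth).

Db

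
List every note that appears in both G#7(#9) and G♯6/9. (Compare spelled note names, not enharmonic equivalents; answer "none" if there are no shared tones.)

G# B# D#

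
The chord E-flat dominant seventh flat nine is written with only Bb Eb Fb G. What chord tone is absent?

Db

The full E-flat dominant seventh flat nine chord is Eb, G, Bb, Db, Fb.
Comparing with the voicing, the minor 7th (7th) — Db — is absent.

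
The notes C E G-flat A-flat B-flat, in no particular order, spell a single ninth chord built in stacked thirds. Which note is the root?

A-flat

Stacking in thirds gives A-flat – C – E – G-flat – B-flat, so A-flat is the root — A-flat dominant ninth sharp five.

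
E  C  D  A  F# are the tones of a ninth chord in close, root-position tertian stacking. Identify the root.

Stacking in thirds gives D – F# – A – C – E, so D is the root — D dominant ninth.

D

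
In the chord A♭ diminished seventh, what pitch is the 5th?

A♭ diminished seventh is built on A-flat; its 5th is a diminished 5th above the root.
A fifth above A uses the letter E, and the diminished 5th above A-flat is E-double-flat.

E-double-flat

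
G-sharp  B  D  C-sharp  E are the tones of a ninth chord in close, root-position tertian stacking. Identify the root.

C-sharp

Stacking in thirds gives C-sharp – E – G-sharp – B – D, so C-sharp is the root — C-sharp minor seventh flat nine.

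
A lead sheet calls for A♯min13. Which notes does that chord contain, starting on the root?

Root A#, quality minor thirteenth:
A# — root
C# — minor 3rd
E# — perfect 5th
G# — minor 7th
B# — major 9th
D# — perfect 11th
F## — major 13th

A#, C#, E#, G#, B#, D#, F##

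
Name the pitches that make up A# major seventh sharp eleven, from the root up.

Root A♯, quality major seventh sharp eleven:
Root: A♯
Major 3rd (3rd): C𝄪
Perfect 5th (5th): E♯
Major 7th (7th): G𝄪
Augmented 11th (11th): D𝄪

A♯ C𝄪 E♯ G𝄪 D𝄪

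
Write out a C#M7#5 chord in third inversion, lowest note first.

B# – C# – E# – G##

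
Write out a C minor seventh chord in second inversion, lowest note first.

G, Bb, C, Eb

In root position, C minor seventh is C–Eb–G–Bb.
Second inversion puts the fifth (G) in the bass.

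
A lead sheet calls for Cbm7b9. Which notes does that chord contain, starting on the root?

Cb  Ebb  Gb  Bbb  Dbb

Cbm7b9 is a minor seventh flat nine built on Cb.
root → Cb
3rd (minor 3rd) → Ebb
5th (perfect 5th) → Gb
7th (minor 7th) → Bbb
9th (minor 9th) → Dbb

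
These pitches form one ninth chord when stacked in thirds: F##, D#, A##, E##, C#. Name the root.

D#

Stacking in thirds gives D# – F## – A## – C# – E##, so D# is the root — D# dominant seventh sharp nine sharp five.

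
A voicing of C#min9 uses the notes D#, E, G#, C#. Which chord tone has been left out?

B

The full C#min9 chord is C#, E, G#, B, D#.
Comparing with the voicing, the minor 7th (7th) — B — is absent.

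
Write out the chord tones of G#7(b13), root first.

G♯ – B♯ – D♯ – F♯ – E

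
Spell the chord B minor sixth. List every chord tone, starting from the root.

B D F-sharp G-sharp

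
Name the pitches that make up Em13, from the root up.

Em13: minor thirteenth on E.
E — root
G — minor 3rd
B — perfect 5th
D — minor 7th
F# — major 9th
A — perfect 11th
C# — major 13th

E  G  B  D  F#  A  C#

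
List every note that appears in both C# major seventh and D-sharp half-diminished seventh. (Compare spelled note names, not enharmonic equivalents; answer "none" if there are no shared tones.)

C#

C# major seventh = C#, E#, G#, B#.
D-sharp half-diminished seventh = D#, F#, A, C#.
Shared: C#.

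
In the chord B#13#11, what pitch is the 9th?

Root of B#13#11 = B#. The 9th is a major 9th: B# up a major 9th → C##.

C##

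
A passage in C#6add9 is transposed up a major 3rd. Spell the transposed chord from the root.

E♯, G𝄪, B♯, C𝄪, F𝄪

C♯ up a major 3rd → E♯. New chord: E♯ six-nine.
E♯ — root
G𝄪 — major 3rd
B♯ — perfect 5th
C𝄪 — major 6th
F𝄪 — major 9th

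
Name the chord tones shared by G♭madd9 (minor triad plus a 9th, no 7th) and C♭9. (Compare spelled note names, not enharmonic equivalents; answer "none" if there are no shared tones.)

Gb Bbb Db

G♭madd9: Gb Bbb Db Ab
C♭9: Cb Eb Gb Bbb Db
Common to both → Gb, Bbb, Db.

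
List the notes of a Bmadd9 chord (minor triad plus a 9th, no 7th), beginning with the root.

Bmadd9 is a minor added-ninth built on B.
B — root
D — minor 3rd
F# — perfect 5th
C# — major 9th

B, D, F#, C#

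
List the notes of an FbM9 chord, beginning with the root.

FbM9: major ninth on Fb.
root → Fb
3rd (major 3rd) → Ab
5th (perfect 5th) → Cb
7th (major 7th) → Eb
9th (major 9th) → Gb

Fb Ab Cb Eb Gb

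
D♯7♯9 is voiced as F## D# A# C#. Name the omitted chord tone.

E##

The full D♯7♯9 chord is D#, F##, A#, C#, E##.
Comparing with the voicing, the augmented 9th (9th) — E## — is absent.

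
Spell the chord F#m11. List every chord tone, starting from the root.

F#, A, C#, E, G#, B

F#m11 is a minor eleventh built on F#.
root → F#
3rd (minor 3rd) → A
5th (perfect 5th) → C#
7th (minor 7th) → E
9th (major 9th) → G#
11th (perfect 11th) → B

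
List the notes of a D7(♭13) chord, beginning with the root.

Root D, quality dominant seventh flat thirteen:
D — root
F♯ — major 3rd
A — perfect 5th
C — minor 7th
B♭ — minor 13th

D – F♯ – A – C – B♭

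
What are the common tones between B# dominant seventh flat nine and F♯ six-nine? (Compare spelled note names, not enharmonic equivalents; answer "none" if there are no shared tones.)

A-sharp  C-sharp

B# dominant seventh flat nine = B-sharp, D-double-sharp, F-double-sharp, A-sharp, C-sharp.
F♯ six-nine = F-sharp, A-sharp, C-sharp, D-sharp, G-sharp.
Shared: A-sharp, C-sharp.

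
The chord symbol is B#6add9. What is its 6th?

G##

Root of B#6add9 = B#. The 6th is a major 6th: B# up a major 6th → G##.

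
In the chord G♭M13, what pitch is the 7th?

Root of G♭M13 = Gb. The 7th is a major 7th: Gb up a major 7th → F.

F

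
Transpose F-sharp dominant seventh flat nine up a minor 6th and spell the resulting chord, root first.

D – F# – A – C – Eb

F# up a minor 6th → D. New chord: D dominant seventh flat nine.
- root: D
- major 3rd: F#
- perfect 5th: A
- minor 7th: C
- minor 9th: Eb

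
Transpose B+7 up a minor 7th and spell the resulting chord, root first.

A, C#, E#, G

A minor 7th up from B is A, so the new chord is A augmented seventh.
- root: A
- major 3rd: C#
- augmented 5th: E#
- minor 7th: G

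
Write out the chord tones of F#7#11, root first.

F#7#11: dominant seventh sharp eleven on F#.
- root: F#
- major 3rd: A#
- perfect 5th: C#
- minor 7th: E
- augmented 11th: B#

F# – A# – C# – E – B#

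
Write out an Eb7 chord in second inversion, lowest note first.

Bb – Db – Eb – G

In root position, Eb7 is Eb–G–Bb–Db.
Second inversion puts the fifth (Bb) in the bass.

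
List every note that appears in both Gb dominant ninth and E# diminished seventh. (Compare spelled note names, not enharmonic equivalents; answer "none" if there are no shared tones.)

none

Gb dominant ninth: G-flat B-flat D-flat F-flat A-flat
E# diminished seventh: E-sharp G-sharp B D
Common to both → none.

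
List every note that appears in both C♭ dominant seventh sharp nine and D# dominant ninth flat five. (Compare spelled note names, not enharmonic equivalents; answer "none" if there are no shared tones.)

C♭ dominant seventh sharp nine = C-flat, E-flat, G-flat, B-double-flat, D.
D# dominant ninth flat five = D-sharp, F-double-sharp, A, C-sharp, E-sharp.
Shared: none.

none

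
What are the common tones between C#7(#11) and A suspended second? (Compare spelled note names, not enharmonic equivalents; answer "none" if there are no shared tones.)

C#7(#11) = C#, E#, G#, B, F##.
A suspended second = A, B, E.
Shared: B.

B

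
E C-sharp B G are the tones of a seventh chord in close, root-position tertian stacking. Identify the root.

C-sharp

Arranged so that each adjacent pair is a third by letter name: C-sharp – E – G – B.
The bottom of that stack, C-sharp, is the root (this is C-sharp half-diminished seventh).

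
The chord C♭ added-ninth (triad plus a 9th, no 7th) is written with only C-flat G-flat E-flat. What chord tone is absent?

The full C♭ added-ninth chord is C-flat, E-flat, G-flat, D-flat.
Comparing with the voicing, the major 9th (9th) — D-flat — is absent.

D-flat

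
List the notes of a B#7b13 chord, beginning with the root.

B#, D##, F##, A#, G#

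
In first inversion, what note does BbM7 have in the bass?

BbM7 = Bb–D–F–A. First inversion → third in the bass = D.

D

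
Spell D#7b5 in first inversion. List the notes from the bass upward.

F## – A – C# – D#

In root position, D#7b5 is D#–F##–A–C#.
First inversion puts the third (F##) in the bass.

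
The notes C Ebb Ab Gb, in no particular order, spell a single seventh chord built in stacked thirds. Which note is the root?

Stacking in thirds gives Ab – C – Ebb – Gb, so Ab is the root — Ab dominant seventh flat five.

Ab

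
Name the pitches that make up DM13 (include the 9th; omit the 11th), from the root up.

D, F#, A, C#, E, B

DM13 is a major thirteenth built on D.
- root: D
- major 3rd: F#
- perfect 5th: A
- major 7th: C#
- major 9th: E
- major 13th: B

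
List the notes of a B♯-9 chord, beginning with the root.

B♯-9 is a minor ninth built on B#.
root → B#
3rd (minor 3rd) → D#
5th (perfect 5th) → F##
7th (minor 7th) → A#
9th (major 9th) → C##

B#, D#, F##, A#, C##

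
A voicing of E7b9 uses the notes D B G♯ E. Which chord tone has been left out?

E7b9 = E, G♯, B, D, F. The voicing lacks the 9th (minor 9th), F.

F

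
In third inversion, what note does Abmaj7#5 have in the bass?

G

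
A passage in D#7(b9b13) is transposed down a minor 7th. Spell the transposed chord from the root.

E♯ G𝄪 B♯ D♯ F♯ C♯

A minor 7th down from D♯ is E♯, so the new chord is E♯ dominant seventh flat nine flat thirteen.
- root: E♯
- major 3rd: G𝄪
- perfect 5th: B♯
- minor 7th: D♯
- minor 9th: F♯
- minor 13th: C♯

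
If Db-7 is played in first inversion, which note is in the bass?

Fb

Db-7 = Db–Fb–Ab–Cb. First inversion → third in the bass = Fb.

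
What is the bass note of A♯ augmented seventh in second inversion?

A♯ augmented seventh = A♯–C𝄪–E𝄪–G♯. Second inversion → fifth in the bass = E𝄪.

E𝄪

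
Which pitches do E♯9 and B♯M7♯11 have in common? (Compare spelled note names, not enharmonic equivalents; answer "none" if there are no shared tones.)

E♯9 = E♯, G𝄪, B♯, D♯, F𝄪.
B♯M7♯11 = B♯, D𝄪, F𝄪, A𝄪, E𝄪.
Shared: B♯, F𝄪.

B♯ F𝄪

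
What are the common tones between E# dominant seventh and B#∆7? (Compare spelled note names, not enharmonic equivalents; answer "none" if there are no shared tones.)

E# dominant seventh = E♯, G𝄪, B♯, D♯.
B#∆7 = B♯, D𝄪, F𝄪, A𝄪.
Shared: B♯.

B♯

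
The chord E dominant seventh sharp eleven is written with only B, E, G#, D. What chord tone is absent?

A#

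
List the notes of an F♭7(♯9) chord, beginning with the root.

Fb  Ab  Cb  Ebb  G

Root Fb, quality dominant seventh sharp nine:
- root: Fb
- major 3rd: Ab
- perfect 5th: Cb
- minor 7th: Ebb
- augmented 9th: G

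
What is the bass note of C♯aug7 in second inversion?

C♯aug7 in root position is C#–E#–G##–B.
Second inversion places the fifth in the bass, which is G##.

G##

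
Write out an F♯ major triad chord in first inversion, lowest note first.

A#  C#  F#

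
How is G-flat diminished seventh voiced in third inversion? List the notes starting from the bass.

F-double-flat, G-flat, B-double-flat, D-double-flat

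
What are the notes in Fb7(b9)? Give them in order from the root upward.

Fb7(b9): dominant seventh flat nine on Fb.
root → Fb
3rd (major 3rd) → Ab
5th (perfect 5th) → Cb
7th (minor 7th) → Ebb
9th (minor 9th) → Gbb

Fb, Ab, Cb, Ebb, Gbb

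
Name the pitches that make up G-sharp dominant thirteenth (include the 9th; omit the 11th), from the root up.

G# B# D# F# A# E#

G-sharp dominant thirteenth is a dominant thirteenth built on G#.
G# — root
B# — major 3rd
D# — perfect 5th
F# — minor 7th
A# — major 9th
E# — major 13th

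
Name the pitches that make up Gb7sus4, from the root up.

Gb – Cb – Db – Fb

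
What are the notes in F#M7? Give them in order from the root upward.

F# A# C# E#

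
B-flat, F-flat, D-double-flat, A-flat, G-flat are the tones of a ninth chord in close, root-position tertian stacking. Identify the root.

G-flat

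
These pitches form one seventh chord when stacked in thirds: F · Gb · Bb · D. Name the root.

Gb

Arranged so that each adjacent pair is a third by letter name: Gb – Bb – D – F.
The bottom of that stack, Gb, is the root (this is Gb augmented major seventh).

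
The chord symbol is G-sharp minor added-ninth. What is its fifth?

G-sharp minor added-ninth is built on G-sharp; its 5th is a perfect 5th above the root.
A fifth above G uses the letter D, and the perfect 5th above G-sharp is D-sharp.

D-sharp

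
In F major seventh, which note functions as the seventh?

E

F major seventh is built on F; its 7th is a major 7th above the root.
A seventh above F uses the letter E, and the major 7th above F is E.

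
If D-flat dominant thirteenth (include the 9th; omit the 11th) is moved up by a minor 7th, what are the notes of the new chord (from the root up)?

Transposed root: Db → Cb (minor 7th up). So we spell Cb dominant thirteenth:
Root: Cb
Major 3rd (3rd): Eb
Perfect 5th (5th): Gb
Minor 7th (7th): Bbb
Major 9th (9th): Db
Major 13th (13th): Ab

Cb  Eb  Gb  Bbb  Db  Ab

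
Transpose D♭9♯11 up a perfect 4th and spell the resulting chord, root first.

Gb, Bb, Db, Fb, Ab, C

A perfect 4th up from Db is Gb, so the new chord is Gb dominant ninth sharp eleven.
Gb — root
Bb — major 3rd
Db — perfect 5th
Fb — minor 7th
Ab — major 9th
C — augmented 11th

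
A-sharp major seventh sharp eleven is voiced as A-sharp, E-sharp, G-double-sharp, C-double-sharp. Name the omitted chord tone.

The full A-sharp major seventh sharp eleven chord is A-sharp, C-double-sharp, E-sharp, G-double-sharp, D-double-sharp.
Comparing with the voicing, the augmented 11th (11th) — D-double-sharp — is absent.

D-double-sharp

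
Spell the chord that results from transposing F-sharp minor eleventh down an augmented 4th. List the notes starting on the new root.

Transposed root: F# → C (augmented 4th down). So we spell C minor eleventh:
- root: C
- minor 3rd: Eb
- perfect 5th: G
- minor 7th: Bb
- major 9th: D
- perfect 11th: F

C, Eb, G, Bb, D, F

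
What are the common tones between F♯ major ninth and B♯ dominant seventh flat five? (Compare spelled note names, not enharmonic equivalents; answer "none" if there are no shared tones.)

F-sharp – A-sharp

F♯ major ninth: F-sharp A-sharp C-sharp E-sharp G-sharp
B♯ dominant seventh flat five: B-sharp D-double-sharp F-sharp A-sharp
Common to both → F-sharp, A-sharp.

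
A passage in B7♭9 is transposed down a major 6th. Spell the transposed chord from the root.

D – F# – A – C – Eb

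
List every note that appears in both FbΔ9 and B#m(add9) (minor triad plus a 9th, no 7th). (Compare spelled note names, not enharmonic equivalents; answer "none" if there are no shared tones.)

none

FbΔ9 = F♭, A♭, C♭, E♭, G♭.
B#m(add9) = B♯, D♯, F𝄪, C𝄪.
Shared: none.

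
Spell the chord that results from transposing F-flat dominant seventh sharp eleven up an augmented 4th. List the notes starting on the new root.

Transposed root: F-flat → B-flat (augmented 4th up). So we spell B-flat dominant seventh sharp eleven:
root → B-flat
3rd (major 3rd) → D
5th (perfect 5th) → F
7th (minor 7th) → A-flat
11th (augmented 11th) → E

B-flat D F A-flat E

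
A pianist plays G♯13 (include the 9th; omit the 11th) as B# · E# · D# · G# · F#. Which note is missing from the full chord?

A#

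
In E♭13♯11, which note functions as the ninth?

E♭13♯11 is built on E♭; its 9th is a major 9th above the root.
A second above E uses the letter F, and the major 9th above E♭ is F.

F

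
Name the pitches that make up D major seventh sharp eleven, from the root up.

D F-sharp A C-sharp G-sharp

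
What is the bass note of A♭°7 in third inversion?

A♭°7 in root position is A♭–C♭–E𝄫–G𝄫.
Third inversion places the seventh in the bass, which is G𝄫.

G𝄫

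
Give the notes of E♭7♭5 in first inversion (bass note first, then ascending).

E♭7♭5 = E♭–G–B𝄫–D♭; first inversion → third (G) lowest.

G, B𝄫, D♭, E♭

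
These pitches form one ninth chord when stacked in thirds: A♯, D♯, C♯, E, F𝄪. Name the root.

D♯

Arranged so that each adjacent pair is a third by letter name: D♯ – F𝄪 – A♯ – C♯ – E.
The bottom of that stack, D♯, is the root (this is D♯ dominant seventh flat nine).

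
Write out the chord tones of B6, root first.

Root B, quality major sixth:
Root: B
Major 3rd (3rd): D#
Perfect 5th (5th): F#
Major 6th (6th): G#

B, D#, F#, G#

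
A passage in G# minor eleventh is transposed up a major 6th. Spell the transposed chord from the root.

Transposed root: G-sharp → E-sharp (major 6th up). So we spell E-sharp minor eleventh:
- root: E-sharp
- minor 3rd: G-sharp
- perfect 5th: B-sharp
- minor 7th: D-sharp
- major 9th: F-double-sharp
- perfect 11th: A-sharp

E-sharp G-sharp B-sharp D-sharp F-double-sharp A-sharp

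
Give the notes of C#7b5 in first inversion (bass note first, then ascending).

E♯ G B C♯

In root position, C#7b5 is C♯–E♯–G–B.
First inversion puts the third (E♯) in the bass.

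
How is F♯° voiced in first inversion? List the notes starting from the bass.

A  C  F♯

F♯° = F♯–A–C; first inversion → third (A) lowest.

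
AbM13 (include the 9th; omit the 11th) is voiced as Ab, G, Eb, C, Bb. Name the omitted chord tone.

The full AbM13 chord is Ab, C, Eb, G, Bb, F.
Comparing with the voicing, the major 13th (13th) — F — is absent.

F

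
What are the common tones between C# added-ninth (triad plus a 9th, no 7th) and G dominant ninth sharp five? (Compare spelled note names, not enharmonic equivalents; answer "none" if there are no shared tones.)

C# added-ninth = C-sharp, E-sharp, G-sharp, D-sharp.
G dominant ninth sharp five = G, B, D-sharp, F, A.
Shared: D-sharp.

D-sharp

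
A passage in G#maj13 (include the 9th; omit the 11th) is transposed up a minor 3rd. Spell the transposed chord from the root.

G# up a minor 3rd → B. New chord: B major thirteenth.
B — root
D# — major 3rd
F# — perfect 5th
A# — major 7th
C# — major 9th
G# — major 13th

B D# F# A# C# G#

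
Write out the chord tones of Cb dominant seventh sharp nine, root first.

Cb dominant seventh sharp nine: dominant seventh sharp nine on C-flat.
C-flat — root
E-flat — major 3rd
G-flat — perfect 5th
B-double-flat — minor 7th
D — augmented 9th

C-flat  E-flat  G-flat  B-double-flat  D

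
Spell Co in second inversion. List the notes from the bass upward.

In root position, Co is C–Eb–Gb.
Second inversion puts the fifth (Gb) in the bass.

Gb – C – Eb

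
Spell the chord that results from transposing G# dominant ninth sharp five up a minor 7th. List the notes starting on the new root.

F# A# C## E G#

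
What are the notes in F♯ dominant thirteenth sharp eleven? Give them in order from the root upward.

F-sharp, A-sharp, C-sharp, E, G-sharp, B-sharp, D-sharp

Root F-sharp, quality dominant thirteenth sharp eleven:
- root: F-sharp
- major 3rd: A-sharp
- perfect 5th: C-sharp
- minor 7th: E
- major 9th: G-sharp
- augmented 11th: B-sharp
- major 13th: D-sharp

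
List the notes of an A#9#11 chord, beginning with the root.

A♯ – C𝄪 – E♯ – G♯ – B♯ – D𝄪

A#9#11: dominant ninth sharp eleven on A♯.
root → A♯
3rd (major 3rd) → C𝄪
5th (perfect 5th) → E♯
7th (minor 7th) → G♯
9th (major 9th) → B♯
11th (augmented 11th) → D𝄪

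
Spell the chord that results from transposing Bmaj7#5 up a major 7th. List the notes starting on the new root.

B up a major 7th → A#. New chord: A# augmented major seventh.
Root: A#
Major 3rd (3rd): C##
Augmented 5th (5th): E##
Major 7th (7th): G##

A#, C##, E##, G##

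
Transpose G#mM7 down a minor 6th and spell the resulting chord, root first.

A minor 6th down from G# is B#, so the new chord is B# minor-major seventh.
Root: B#
Minor 3rd (3rd): D#
Perfect 5th (5th): F##
Major 7th (7th): A##

B#, D#, F##, A##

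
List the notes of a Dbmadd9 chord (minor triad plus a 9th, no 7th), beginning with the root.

Dbmadd9: minor added-ninth on Db.
root → Db
3rd (minor 3rd) → Fb
5th (perfect 5th) → Ab
9th (major 9th) → Eb

Db – Fb – Ab – Eb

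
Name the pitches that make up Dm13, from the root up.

Root D, quality minor thirteenth:
D — root
F — minor 3rd
A — perfect 5th
C — minor 7th
E — major 9th
G — perfect 11th
B — major 13th

D, F, A, C, E, G, B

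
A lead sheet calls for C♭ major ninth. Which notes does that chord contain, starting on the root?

C♭ major ninth: major ninth on C-flat.
C-flat — root
E-flat — major 3rd
G-flat — perfect 5th
B-flat — major 7th
D-flat — major 9th

C-flat, E-flat, G-flat, B-flat, D-flat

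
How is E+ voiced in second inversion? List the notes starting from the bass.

B#, E, G#

E+ = E–G#–B#; second inversion → fifth (B#) lowest.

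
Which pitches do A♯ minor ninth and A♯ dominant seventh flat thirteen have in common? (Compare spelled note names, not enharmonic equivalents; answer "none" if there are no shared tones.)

A-sharp  E-sharp  G-sharp

A♯ minor ninth: A-sharp C-sharp E-sharp G-sharp B-sharp
A♯ dominant seventh flat thirteen: A-sharp C-double-sharp E-sharp G-sharp F-sharp
Common to both → A-sharp, E-sharp, G-sharp.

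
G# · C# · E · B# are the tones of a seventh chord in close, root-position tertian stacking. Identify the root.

Stacking in thirds gives C# – E – G# – B#, so C# is the root — C# minor-major seventh.

C#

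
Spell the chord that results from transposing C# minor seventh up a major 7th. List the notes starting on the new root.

B♯ D♯ F𝄪 A♯

C♯ up a major 7th → B♯. New chord: B♯ minor seventh.
Root: B♯
Minor 3rd (3rd): D♯
Perfect 5th (5th): F𝄪
Minor 7th (7th): A♯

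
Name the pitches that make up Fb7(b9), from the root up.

Fb Ab Cb Ebb Gbb

Fb7(b9) is a dominant seventh flat nine built on Fb.
- root: Fb
- major 3rd: Ab
- perfect 5th: Cb
- minor 7th: Ebb
- minor 9th: Gbb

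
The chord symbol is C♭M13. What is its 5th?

Gb

Root of C♭M13 = Cb. The 5th is a perfect 5th: Cb up a perfect 5th → Gb.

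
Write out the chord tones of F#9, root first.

F# A# C# E G#

F#9: dominant ninth on F#.
- root: F#
- major 3rd: A#
- perfect 5th: C#
- minor 7th: E
- major 9th: G#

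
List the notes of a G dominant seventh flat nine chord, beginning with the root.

G, B, D, F, A-flat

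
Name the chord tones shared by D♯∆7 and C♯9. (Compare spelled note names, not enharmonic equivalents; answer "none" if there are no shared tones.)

D♯∆7: D♯ F𝄪 A♯ C𝄪
C♯9: C♯ E♯ G♯ B D♯
Common to both → D♯.

D♯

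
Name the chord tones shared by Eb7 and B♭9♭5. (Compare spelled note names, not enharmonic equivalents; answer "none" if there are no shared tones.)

Eb7 = Eb, G, Bb, Db.
B♭9♭5 = Bb, D, Fb, Ab, C.
Shared: Bb.

Bb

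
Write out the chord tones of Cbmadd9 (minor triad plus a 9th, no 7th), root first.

Cbmadd9: minor added-ninth on Cb.
root → Cb
3rd (minor 3rd) → Ebb
5th (perfect 5th) → Gb
9th (major 9th) → Db

Cb, Ebb, Gb, Db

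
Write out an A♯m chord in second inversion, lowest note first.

E# A# C#

A♯m = A#–C#–E#; second inversion → fifth (E#) lowest.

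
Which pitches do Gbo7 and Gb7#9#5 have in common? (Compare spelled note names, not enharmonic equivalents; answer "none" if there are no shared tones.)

Gb

Gbo7: Gb Bbb Dbb Fbb
Gb7#9#5: Gb Bb D Fb A
Common to both → Gb.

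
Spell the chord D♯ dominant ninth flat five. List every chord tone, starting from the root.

D-sharp  F-double-sharp  A  C-sharp  E-sharp

Root D-sharp, quality dominant ninth flat five:
- root: D-sharp
- major 3rd: F-double-sharp
- diminished 5th: A
- minor 7th: C-sharp
- major 9th: E-sharp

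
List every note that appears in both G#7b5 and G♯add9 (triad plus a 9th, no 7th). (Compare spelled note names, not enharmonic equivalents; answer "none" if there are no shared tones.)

G♯, B♯

G#7b5 = G♯, B♯, D, F♯.
G♯add9 = G♯, B♯, D♯, A♯.
Shared: G♯, B♯.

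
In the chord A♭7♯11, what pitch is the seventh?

Gb

A♭7♯11 is built on Ab; its 7th is a minor 7th above the root.
A seventh above A uses the letter G, and the minor 7th above Ab is Gb.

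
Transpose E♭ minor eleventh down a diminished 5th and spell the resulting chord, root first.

A C E G B D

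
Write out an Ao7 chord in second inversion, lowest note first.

In root position, Ao7 is A–C–Eb–Gb.
Second inversion puts the fifth (Eb) in the bass.

Eb – Gb – A – C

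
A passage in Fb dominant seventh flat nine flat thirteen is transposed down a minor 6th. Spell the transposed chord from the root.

A-flat, C, E-flat, G-flat, B-double-flat, F-flat

Transposed root: F-flat → A-flat (minor 6th down). So we spell A-flat dominant seventh flat nine flat thirteen:
- root: A-flat
- major 3rd: C
- perfect 5th: E-flat
- minor 7th: G-flat
- minor 9th: B-double-flat
- minor 13th: F-flat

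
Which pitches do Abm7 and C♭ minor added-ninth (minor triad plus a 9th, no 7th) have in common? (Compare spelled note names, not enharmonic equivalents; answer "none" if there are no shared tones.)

Abm7: Ab Cb Eb Gb
C♭ minor added-ninth: Cb Ebb Gb Db
Common to both → Cb, Gb.

Cb, Gb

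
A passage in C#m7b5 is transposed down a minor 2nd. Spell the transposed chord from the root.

B#  D#  F#  A#

Transposed root: C# → B# (minor 2nd down). So we spell B# half-diminished seventh:
B# — root
D# — minor 3rd
F# — diminished 5th
A# — minor 7th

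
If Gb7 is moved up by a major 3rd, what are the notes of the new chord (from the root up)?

Bb, D, F, Ab

Gb up a major 3rd → Bb. New chord: Bb dominant seventh.
- root: Bb
- major 3rd: D
- perfect 5th: F
- minor 7th: Ab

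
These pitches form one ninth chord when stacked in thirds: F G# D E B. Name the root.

Stacking in thirds gives E – G# – B – D – F, so E is the root — E dominant seventh flat nine.

E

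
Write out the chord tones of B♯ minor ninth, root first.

B-sharp D-sharp F-double-sharp A-sharp C-double-sharp

B♯ minor ninth: minor ninth on B-sharp.
Root: B-sharp
Minor 3rd (3rd): D-sharp
Perfect 5th (5th): F-double-sharp
Minor 7th (7th): A-sharp
Major 9th (9th): C-double-sharp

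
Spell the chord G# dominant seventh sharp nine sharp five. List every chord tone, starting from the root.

G# dominant seventh sharp nine sharp five is a dominant seventh sharp nine sharp five built on G-sharp.
- root: G-sharp
- major 3rd: B-sharp
- augmented 5th: D-double-sharp
- minor 7th: F-sharp
- augmented 9th: A-double-sharp

G-sharp – B-sharp – D-double-sharp – F-sharp – A-double-sharp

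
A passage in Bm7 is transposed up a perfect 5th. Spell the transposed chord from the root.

Transposed root: B → F# (perfect 5th up). So we spell F# minor seventh:
F# — root
A — minor 3rd
C# — perfect 5th
E — minor 7th

F#, A, C#, E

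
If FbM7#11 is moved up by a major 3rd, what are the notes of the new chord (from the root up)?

Transposed root: F♭ → A♭ (major 3rd up). So we spell A♭ major seventh sharp eleven:
- root: A♭
- major 3rd: C
- perfect 5th: E♭
- major 7th: G
- augmented 11th: D

A♭, C, E♭, G, D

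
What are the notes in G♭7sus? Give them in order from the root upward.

Root Gb, quality dominant seventh suspended fourth:
- root: Gb
- perfect 4th: Cb
- perfect 5th: Db
- minor 7th: Fb

Gb, Cb, Db, Fb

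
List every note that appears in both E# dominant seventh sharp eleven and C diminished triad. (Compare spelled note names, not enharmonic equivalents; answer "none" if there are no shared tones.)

none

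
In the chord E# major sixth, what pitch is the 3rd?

Root of E# major sixth = E♯. The 3rd is a major 3rd: E♯ up a major 3rd → G𝄪.

G𝄪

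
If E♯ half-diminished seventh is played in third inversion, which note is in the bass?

D#

E♯ half-diminished seventh = E#–G#–B–D#. Third inversion → seventh in the bass = D#.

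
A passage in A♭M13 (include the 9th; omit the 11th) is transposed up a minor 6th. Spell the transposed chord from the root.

Ab up a minor 6th → Fb. New chord: Fb major thirteenth.
- root: Fb
- major 3rd: Ab
- perfect 5th: Cb
- major 7th: Eb
- major 9th: Gb
- major 13th: Db

Fb, Ab, Cb, Eb, Gb, Db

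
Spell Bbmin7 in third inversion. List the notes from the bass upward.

A♭  B♭  D♭  F

Bbmin7 = B♭–D♭–F–A♭; third inversion → seventh (A♭) lowest.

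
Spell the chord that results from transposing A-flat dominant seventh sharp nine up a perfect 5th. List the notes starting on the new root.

E-flat G B-flat D-flat F-sharp

Transposed root: A-flat → E-flat (perfect 5th up). So we spell E-flat dominant seventh sharp nine:
- root: E-flat
- major 3rd: G
- perfect 5th: B-flat
- minor 7th: D-flat
- augmented 9th: F-sharp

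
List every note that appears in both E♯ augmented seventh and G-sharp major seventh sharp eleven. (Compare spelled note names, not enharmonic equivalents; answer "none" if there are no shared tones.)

D#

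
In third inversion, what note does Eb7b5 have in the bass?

D♭

Eb7b5 = E♭–G–B𝄫–D♭. Third inversion → seventh in the bass = D♭.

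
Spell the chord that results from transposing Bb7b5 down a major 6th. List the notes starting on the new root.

B♭ down a major 6th → D♭. New chord: D♭ dominant seventh flat five.
- root: D♭
- major 3rd: F
- diminished 5th: A𝄫
- minor 7th: C♭

D♭  F  A𝄫  C♭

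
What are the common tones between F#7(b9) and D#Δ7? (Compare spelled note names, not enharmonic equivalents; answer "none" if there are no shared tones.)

A♯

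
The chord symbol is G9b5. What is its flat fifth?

G9b5 is built on G; its 5th is a diminished 5th above the root.
A fifth above G uses the letter D, and the diminished 5th above G is Db.

Db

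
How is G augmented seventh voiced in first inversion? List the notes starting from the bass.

In root position, G augmented seventh is G–B–D-sharp–F.
First inversion puts the third (B) in the bass.

B – D-sharp – F – G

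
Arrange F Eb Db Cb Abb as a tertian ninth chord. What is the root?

Arranged so that each adjacent pair is a third by letter name: Db – F – Abb – Cb – Eb.
The bottom of that stack, Db, is the root (this is Db dominant ninth flat five).

Db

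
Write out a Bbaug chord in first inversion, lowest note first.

D, F#, Bb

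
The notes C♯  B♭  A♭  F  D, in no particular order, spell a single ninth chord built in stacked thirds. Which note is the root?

B♭

Arranged so that each adjacent pair is a third by letter name: B♭ – D – F – A♭ – C♯.
The bottom of that stack, B♭, is the root (this is B♭ dominant seventh sharp nine).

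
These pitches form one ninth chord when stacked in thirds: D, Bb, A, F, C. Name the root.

Bb

Arranged so that each adjacent pair is a third by letter name: Bb – D – F – A – C.
The bottom of that stack, Bb, is the root (this is Bb major ninth).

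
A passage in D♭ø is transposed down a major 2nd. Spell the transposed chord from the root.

D♭ down a major 2nd → C♭. New chord: C♭ half-diminished seventh.
- root: C♭
- minor 3rd: E𝄫
- diminished 5th: G𝄫
- minor 7th: B𝄫

C♭, E𝄫, G𝄫, B𝄫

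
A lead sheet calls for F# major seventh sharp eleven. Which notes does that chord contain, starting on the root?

F-sharp, A-sharp, C-sharp, E-sharp, B-sharp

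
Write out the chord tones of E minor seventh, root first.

Root E, quality minor seventh:
- root: E
- minor 3rd: G
- perfect 5th: B
- minor 7th: D

E G B D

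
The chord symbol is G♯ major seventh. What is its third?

G♯ major seventh is built on G-sharp; its 3rd is a major 3rd above the root.
A third above G uses the letter B, and the major 3rd above G-sharp is B-sharp.

B-sharp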